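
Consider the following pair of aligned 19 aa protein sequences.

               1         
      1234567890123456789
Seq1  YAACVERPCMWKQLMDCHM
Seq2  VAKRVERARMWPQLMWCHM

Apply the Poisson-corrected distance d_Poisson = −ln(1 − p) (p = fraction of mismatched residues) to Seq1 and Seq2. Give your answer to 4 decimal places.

Mismatches occur at site 1 (Y/V), site 3 (A/K), site 4 (C/R), site 8 (P/A), site 9 (C/R), site 12 (K/P), site 16 (D/W).
p = 7/19 = 0.368421.
d = −ln(1 − 0.368421) = −ln(0.631579) = 0.4595.

0.4595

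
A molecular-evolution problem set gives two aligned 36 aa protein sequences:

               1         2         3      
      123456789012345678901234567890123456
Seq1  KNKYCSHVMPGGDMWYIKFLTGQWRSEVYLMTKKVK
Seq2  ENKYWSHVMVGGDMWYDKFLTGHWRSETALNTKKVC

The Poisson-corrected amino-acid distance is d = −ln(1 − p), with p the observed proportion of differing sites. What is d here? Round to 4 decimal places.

Differing sites — 1:K/E; 5:C/W; 10:P/V; 17:I/D; 23:Q/H; 28:V/T; 29:Y/A; 31:M/N; 36:K/C.
p = 9/36 = 0.250000.
d = −ln(1 − 0.250000) = −ln(0.750000) = 0.2877.

0.2877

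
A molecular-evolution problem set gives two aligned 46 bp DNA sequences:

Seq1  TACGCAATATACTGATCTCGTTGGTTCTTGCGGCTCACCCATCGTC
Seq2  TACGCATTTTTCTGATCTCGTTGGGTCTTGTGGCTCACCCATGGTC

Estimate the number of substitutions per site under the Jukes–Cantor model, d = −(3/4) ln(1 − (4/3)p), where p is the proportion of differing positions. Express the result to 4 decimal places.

0.1433

Mismatches occur at site 7 (A/T), site 9 (A/T), site 11 (A/T), site 25 (T/G), site 31 (C/T), site 43 (C/G).
p = 6/46 = 0.130435.
d = −0.75 · ln(1 − (4/3)·0.130435) = −0.75 · ln(0.826087) = −0.75 · (-0.191055) = 0.1433.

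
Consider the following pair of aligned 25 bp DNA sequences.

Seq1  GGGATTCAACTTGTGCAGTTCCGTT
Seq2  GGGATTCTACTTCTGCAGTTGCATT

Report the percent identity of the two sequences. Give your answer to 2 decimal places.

The sequences differ at positions 8 (A/T), 13 (G/C), 21 (C/G), 23 (G/A).
21 of the 25 sites match, so the percent identity is 21/25 × 100 = 84.00%.

84.00%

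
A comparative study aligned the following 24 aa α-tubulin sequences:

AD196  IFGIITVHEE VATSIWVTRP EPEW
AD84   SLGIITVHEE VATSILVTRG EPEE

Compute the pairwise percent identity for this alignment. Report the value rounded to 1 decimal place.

79.2%

Mismatches occur at site 1 (I/S), site 2 (F/L), site 16 (W/L), site 20 (P/G), site 24 (W/E).
19 of the 24 sites match, so the percent identity is 19/24 × 100 = 79.2%.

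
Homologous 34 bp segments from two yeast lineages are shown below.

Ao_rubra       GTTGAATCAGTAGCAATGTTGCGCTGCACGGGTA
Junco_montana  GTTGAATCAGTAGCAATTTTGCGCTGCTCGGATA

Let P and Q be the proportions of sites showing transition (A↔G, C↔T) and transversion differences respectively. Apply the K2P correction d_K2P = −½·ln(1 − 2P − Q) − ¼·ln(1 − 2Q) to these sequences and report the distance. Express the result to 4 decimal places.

Mismatches occur at site 18 (G/T, transversion), site 28 (A/T, transversion), site 32 (G/A, transition).
Of the 3 differences, 1 transition and 2 transversions over 34 sites: P = 1/34 = 0.029412, Q = 2/34 = 0.058824.
d = −0.5·ln(0.882352) − 0.25·ln(0.882352) = −0.5·(-0.125164) − 0.25·(-0.125164) = 0.0939.

0.0939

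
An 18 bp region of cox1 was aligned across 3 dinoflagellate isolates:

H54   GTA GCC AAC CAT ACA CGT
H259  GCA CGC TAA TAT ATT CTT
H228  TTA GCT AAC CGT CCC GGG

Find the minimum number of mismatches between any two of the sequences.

Pairwise Hamming distances:
  H54 vs H259: 9
  H54 vs H228: 7
  H259 vs H228: 15
The smallest is 7, between H54 and H228.

7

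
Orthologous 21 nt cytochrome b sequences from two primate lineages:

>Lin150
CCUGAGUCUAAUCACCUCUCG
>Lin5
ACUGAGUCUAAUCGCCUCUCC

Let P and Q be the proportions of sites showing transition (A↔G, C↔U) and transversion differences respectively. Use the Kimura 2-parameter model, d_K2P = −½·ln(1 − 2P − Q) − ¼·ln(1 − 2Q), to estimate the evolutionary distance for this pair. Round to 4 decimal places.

0.1585

The sequences differ at positions 1 (C/A, transversion), 14 (A/G, transition), 21 (G/C, transversion).
Of the 3 differences, 1 transition and 2 transversions over 21 sites: P = 1/21 = 0.047619, Q = 2/21 = 0.095238.
d = −0.5·ln(0.809524) − 0.25·ln(0.809524) = −0.5·(-0.211309) − 0.25·(-0.211309) = 0.1585.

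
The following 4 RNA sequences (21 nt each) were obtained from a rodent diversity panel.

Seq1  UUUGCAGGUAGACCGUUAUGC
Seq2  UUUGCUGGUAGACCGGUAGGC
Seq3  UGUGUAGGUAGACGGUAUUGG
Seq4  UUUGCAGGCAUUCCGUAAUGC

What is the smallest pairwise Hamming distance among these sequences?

Pairwise Hamming distances:
  Seq1 vs Seq2: 3
  Seq1 vs Seq3: 6
  Seq1 vs Seq4: 4
  Seq2 vs Seq3: 9
  Seq2 vs Seq4: 7
  Seq3 vs Seq4: 8
The smallest is 3, between Seq1 and Seq2.

3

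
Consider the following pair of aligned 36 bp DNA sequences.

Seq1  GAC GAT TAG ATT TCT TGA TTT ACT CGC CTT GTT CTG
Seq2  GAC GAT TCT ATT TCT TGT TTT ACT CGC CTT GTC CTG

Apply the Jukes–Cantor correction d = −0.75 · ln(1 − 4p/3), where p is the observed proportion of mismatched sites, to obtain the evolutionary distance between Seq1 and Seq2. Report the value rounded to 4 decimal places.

0.1203

Mismatches occur at site 8 (A/C), site 9 (G/T), site 18 (A/T), site 33 (T/C).
p = 4/36 = 0.111111.
d = −0.75 · ln(1 − (4/3)·0.111111) = −0.75 · ln(0.851852) = −0.75 · (-0.160342) = 0.1203.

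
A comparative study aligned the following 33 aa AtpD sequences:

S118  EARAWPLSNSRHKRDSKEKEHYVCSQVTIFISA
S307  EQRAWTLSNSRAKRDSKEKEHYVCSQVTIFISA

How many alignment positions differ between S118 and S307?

The sequences differ at positions 2 (A/Q), 6 (P/T), 12 (H/A).
That gives 3 mismatches out of 33 aligned sites, so the Hamming distance is 3.

3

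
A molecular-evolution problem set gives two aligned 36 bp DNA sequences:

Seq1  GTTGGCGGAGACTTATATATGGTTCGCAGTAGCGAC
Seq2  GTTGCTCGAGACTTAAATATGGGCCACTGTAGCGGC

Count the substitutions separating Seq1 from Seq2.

Mismatches occur at site 5 (G↔C), site 6 (C↔T), site 7 (G↔C), site 16 (T↔A), site 23 (T↔G), site 24 (T↔C), site 26 (G↔A), site 28 (A↔T), site 35 (A↔G).
That gives 9 mismatches out of 36 aligned sites, so the Hamming distance is 9.

9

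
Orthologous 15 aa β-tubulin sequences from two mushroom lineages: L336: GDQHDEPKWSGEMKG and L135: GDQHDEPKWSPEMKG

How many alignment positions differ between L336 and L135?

Differing sites — 11:G/P.
That gives 1 mismatch out of 15 aligned sites, so the Hamming distance is 1.

1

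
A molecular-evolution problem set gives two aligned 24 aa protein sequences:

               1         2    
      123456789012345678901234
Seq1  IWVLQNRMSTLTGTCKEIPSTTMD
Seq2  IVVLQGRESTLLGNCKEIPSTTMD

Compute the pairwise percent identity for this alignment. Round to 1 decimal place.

79.2%

Differing sites — 2:W/V; 6:N/G; 8:M/E; 12:T/L; 14:T/N.
19 of the 24 sites match, so the percent identity is 19/24 × 100 = 79.2%.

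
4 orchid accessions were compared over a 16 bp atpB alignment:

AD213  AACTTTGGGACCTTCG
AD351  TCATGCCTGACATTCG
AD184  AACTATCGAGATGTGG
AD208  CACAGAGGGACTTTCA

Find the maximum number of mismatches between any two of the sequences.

Pairwise Hamming distances:
  AD213 vs AD351: 8
  AD213 vs AD184: 8
  AD213 vs AD208: 6
  AD351 vs AD184: 12
  AD351 vs AD208: 9
  AD184 vs AD208: 11
The largest is 12, between AD351 and AD184.

12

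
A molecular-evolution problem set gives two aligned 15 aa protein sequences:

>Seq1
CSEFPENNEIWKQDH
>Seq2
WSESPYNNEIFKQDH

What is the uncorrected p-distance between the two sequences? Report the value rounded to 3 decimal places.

0.267

Mismatches occur at site 1 (C→W), site 4 (F→S), site 6 (E→Y), site 11 (W→F).
There are 4 differences over 15 sites, so p = 4/15 = 0.267.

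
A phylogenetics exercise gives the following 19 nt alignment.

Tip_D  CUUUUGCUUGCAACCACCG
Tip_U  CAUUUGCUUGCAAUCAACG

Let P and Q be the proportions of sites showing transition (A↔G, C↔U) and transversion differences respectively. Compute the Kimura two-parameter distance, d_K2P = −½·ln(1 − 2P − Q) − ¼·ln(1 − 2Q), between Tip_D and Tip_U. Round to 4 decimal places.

0.1773

Mismatches occur at site 2 (U↔A, transversion), site 14 (C↔U, transition), site 17 (C↔A, transversion).
Of the 3 differences, 1 transition and 2 transversions over 19 sites: P = 1/19 = 0.052632, Q = 2/19 = 0.105263.
d = −0.5·ln(0.789473) − 0.25·ln(0.789474) = −0.5·(-0.236390) − 0.25·(-0.236388) = 0.1773.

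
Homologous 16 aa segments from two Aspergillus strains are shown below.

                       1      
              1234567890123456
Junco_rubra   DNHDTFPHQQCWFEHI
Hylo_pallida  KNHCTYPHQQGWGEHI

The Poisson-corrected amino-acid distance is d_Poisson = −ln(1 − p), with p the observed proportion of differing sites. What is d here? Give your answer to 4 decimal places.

Differing sites — 1:D/K; 4:D/C; 6:F/Y; 11:C/G; 13:F/G.
p = 5/16 = 0.312500.
d = −ln(1 − 0.312500) = −ln(0.687500) = 0.3747.

0.3747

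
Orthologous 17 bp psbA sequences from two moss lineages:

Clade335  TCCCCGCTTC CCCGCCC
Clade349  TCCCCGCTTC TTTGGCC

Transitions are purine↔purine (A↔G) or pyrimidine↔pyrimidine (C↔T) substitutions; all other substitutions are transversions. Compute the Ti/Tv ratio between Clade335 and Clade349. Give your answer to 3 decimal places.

3.000

Differing sites — 11:C/T (Ti); 12:C/T (Ti); 13:C/T (Ti); 15:C/G (Tv).
Of the 4 differences, 3 transitions and 1 transversion, so Ti/Tv = 3/1 = 3.000.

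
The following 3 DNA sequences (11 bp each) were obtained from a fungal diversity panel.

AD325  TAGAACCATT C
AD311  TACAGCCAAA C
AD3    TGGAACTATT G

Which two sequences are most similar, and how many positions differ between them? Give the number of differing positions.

Pairwise Hamming distances:
  AD325 vs AD311: 4
  AD325 vs AD3: 3
  AD311 vs AD3: 7
The smallest is 3, between AD325 and AD3.

3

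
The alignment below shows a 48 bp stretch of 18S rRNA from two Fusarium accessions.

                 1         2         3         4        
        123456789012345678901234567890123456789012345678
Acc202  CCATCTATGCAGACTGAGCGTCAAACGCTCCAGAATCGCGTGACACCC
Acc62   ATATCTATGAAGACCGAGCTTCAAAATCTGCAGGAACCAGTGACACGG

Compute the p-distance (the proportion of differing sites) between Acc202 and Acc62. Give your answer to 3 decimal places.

The sequences differ at positions 1 (C/A), 2 (C/T), 10 (C/A), 15 (T/C), 20 (G/T), 26 (C/A), 27 (G/T), 30 (C/G), 34 (A/G), 36 (T/A), 38 (G/C), 39 (C/A), 47 (C/G), 48 (C/G).
There are 14 differences over 48 sites, so p = 14/48 = 0.292.

0.292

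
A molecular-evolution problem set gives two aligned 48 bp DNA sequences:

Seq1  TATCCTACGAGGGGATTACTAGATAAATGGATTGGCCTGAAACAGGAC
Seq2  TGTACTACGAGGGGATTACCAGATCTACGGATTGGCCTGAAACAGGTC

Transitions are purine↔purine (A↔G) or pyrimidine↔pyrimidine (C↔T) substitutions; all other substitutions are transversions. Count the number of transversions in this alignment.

4

Mismatches occur at site 2 (A/G, transition), site 4 (C/A, transversion), site 20 (T/C, transition), site 25 (A/C, transversion), site 26 (A/T, transversion), site 28 (T/C, transition), site 47 (A/T, transversion).
Of the 7 differences, 3 transitions and 4 transversions, so the answer is 4.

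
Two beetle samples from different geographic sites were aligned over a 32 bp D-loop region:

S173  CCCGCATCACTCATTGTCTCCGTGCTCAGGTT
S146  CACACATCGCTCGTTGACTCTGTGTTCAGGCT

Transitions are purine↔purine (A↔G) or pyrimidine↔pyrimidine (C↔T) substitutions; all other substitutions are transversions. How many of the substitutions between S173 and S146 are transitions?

6

Differing sites — 2:C/A (Tv); 4:G/A (Ti); 9:A/G (Ti); 13:A/G (Ti); 17:T/A (Tv); 21:C/T (Ti); 25:C/T (Ti); 31:T/C (Ti).
Of the 8 differences, 6 transitions and 2 transversions, so the answer is 6.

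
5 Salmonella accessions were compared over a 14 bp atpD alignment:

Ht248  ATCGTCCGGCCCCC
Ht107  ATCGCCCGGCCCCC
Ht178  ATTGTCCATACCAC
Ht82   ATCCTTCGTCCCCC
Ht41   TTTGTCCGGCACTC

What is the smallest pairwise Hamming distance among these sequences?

Pairwise Hamming distances:
  Ht248 vs Ht107: 1
  Ht248 vs Ht178: 5
  Ht248 vs Ht82: 3
  Ht248 vs Ht41: 4
  Ht107 vs Ht178: 6
  Ht107 vs Ht82: 4
  Ht107 vs Ht41: 5
  Ht178 vs Ht82: 6
  Ht178 vs Ht41: 6
  Ht82 vs Ht41: 7
The smallest is 1, between Ht248 and Ht107.

1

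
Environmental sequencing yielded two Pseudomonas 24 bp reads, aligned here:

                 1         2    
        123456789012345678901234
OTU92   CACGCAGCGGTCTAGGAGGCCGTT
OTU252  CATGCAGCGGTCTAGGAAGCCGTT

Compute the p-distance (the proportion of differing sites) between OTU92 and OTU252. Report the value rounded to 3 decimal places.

0.083

Differing sites — 3:C/T; 18:G/A.
There are 2 differences over 24 sites, so p = 2/24 = 0.083.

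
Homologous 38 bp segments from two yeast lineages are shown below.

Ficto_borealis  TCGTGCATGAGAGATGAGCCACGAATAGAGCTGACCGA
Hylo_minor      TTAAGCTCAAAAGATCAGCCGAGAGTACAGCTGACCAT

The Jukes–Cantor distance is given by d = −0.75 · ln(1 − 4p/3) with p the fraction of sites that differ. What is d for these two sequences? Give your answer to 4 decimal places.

Mismatches occur at site 2 (C/T), site 3 (G/A), site 4 (T/A), site 7 (A/T), site 8 (T/C), site 9 (G/A), site 11 (G/A), site 16 (G/C), site 21 (A/G), site 22 (C/A), site 25 (A/G), site 28 (G/C), site 37 (G/A), site 38 (A/T).
p = 14/38 = 0.368421.
d = −0.75 · ln(1 − (4/3)·0.368421) = −0.75 · ln(0.508772) = −0.75 · (-0.675755) = 0.5068.

0.5068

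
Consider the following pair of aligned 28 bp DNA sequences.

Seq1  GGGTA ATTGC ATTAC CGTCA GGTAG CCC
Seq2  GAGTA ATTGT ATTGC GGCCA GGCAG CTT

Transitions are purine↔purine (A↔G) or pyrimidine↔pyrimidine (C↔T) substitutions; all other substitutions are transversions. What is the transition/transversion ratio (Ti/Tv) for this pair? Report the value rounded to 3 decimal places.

7.000

Mismatches occur at site 2 (G→A, transition), site 10 (C→T, transition), site 14 (A→G, transition), site 16 (C→G, transversion), site 18 (T→C, transition), site 23 (T→C, transition), site 27 (C→T, transition), site 28 (C→T, transition).
Of the 8 differences, 7 transitions and 1 transversion, so Ti/Tv = 7/1 = 7.000.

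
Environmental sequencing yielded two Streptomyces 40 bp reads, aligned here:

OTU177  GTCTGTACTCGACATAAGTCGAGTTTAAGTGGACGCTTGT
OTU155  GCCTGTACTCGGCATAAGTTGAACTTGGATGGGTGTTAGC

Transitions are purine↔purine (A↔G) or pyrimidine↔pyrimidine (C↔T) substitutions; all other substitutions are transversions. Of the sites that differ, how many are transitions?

12

Differing sites — 2:T/C (Ti); 12:A/G (Ti); 20:C/T (Ti); 23:G/A (Ti); 24:T/C (Ti); 27:A/G (Ti); 28:A/G (Ti); 29:G/A (Ti); 33:A/G (Ti); 34:C/T (Ti); 36:C/T (Ti); 38:T/A (Tv); 40:T/C (Ti).
Of the 13 differences, 12 transitions and 1 transversion, so the answer is 12.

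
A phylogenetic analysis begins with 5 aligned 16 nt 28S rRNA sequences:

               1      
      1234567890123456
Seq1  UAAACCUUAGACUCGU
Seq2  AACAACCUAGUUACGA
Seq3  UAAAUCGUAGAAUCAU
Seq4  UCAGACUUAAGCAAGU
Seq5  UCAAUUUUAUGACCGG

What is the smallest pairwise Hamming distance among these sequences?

4

Pairwise Hamming distances:
  Seq1 vs Seq2: 8
  Seq1 vs Seq3: 4
  Seq1 vs Seq4: 7
  Seq1 vs Seq5: 8
  Seq2 vs Seq3: 9
  Seq2 vs Seq4: 10
  Seq2 vs Seq5: 11
  Seq3 vs Seq4: 10
  Seq3 vs Seq5: 8
  Seq4 vs Seq5: 8
The smallest is 4, between Seq1 and Seq3.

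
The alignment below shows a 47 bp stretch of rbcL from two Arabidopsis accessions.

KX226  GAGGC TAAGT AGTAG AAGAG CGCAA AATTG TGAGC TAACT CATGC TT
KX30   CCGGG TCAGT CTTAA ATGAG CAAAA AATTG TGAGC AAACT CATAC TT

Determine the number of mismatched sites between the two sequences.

12

The sequences differ at positions 1 (G/C), 2 (A/C), 5 (C/G), 7 (A/C), 11 (A/C), 12 (G/T), 15 (G/A), 17 (A/T), 22 (G/A), 23 (C/A), 36 (T/A), 44 (G/A).
That gives 12 mismatches out of 47 aligned sites, so the Hamming distance is 12.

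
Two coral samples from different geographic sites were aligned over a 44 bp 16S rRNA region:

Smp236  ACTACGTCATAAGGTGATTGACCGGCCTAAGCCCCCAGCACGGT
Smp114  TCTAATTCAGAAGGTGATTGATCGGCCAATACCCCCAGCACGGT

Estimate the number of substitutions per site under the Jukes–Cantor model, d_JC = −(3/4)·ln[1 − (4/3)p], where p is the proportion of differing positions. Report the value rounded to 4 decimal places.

0.2082

Mismatches occur at site 1 (A→T), site 5 (C→A), site 6 (G→T), site 10 (T→G), site 22 (C→T), site 28 (T→A), site 30 (A→T), site 31 (G→A).
p = 8/44 = 0.181818.
d = −0.75 · ln(1 − (4/3)·0.181818) = −0.75 · ln(0.757576) = −0.75 · (-0.277631) = 0.2082.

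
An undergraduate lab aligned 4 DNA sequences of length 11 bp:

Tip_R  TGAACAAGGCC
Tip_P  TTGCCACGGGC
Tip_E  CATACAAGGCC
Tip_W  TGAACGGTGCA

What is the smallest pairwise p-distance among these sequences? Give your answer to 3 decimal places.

Pairwise Hamming distances:
  Tip_R vs Tip_P: 5
  Tip_R vs Tip_E: 3
  Tip_R vs Tip_W: 4
  Tip_P vs Tip_E: 6
  Tip_P vs Tip_W: 8
  Tip_E vs Tip_W: 7
The smallest is 3 mismatches, between Tip_R and Tip_E; p = 3/11 = 0.273.

0.273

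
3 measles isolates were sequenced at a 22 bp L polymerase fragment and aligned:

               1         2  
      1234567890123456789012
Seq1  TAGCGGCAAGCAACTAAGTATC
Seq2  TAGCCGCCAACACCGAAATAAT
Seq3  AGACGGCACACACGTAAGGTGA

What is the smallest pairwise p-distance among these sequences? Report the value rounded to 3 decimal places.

Pairwise Hamming distances:
  Seq1 vs Seq2: 8
  Seq1 vs Seq3: 11
  Seq2 vs Seq3: 13
The smallest is 8 mismatches, between Seq1 and Seq2; p = 8/22 = 0.364.

0.364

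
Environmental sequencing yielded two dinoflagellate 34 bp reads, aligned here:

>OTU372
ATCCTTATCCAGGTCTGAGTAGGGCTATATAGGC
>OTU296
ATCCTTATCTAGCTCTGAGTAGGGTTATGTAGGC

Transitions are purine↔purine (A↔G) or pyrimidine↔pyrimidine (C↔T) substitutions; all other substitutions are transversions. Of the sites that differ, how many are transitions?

Mismatches occur at site 10 (C/T, transition), site 13 (G/C, transversion), site 25 (C/T, transition), site 29 (A/G, transition).
Of the 4 differences, 3 transitions and 1 transversion, so the answer is 3.

3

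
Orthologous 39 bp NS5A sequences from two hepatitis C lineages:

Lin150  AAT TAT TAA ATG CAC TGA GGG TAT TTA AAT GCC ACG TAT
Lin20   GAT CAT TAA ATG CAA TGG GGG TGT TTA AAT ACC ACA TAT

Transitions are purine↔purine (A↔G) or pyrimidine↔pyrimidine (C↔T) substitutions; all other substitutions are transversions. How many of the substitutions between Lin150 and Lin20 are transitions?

6

Differing sites — 1:A/G (Ti); 4:T/C (Ti); 15:C/A (Tv); 18:A/G (Ti); 23:A/G (Ti); 31:G/A (Ti); 36:G/A (Ti).
Of the 7 differences, 6 transitions and 1 transversion, so the answer is 6.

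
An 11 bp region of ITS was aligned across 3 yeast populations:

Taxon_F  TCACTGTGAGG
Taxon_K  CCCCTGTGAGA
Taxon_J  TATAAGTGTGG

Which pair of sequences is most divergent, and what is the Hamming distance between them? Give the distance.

7

Pairwise Hamming distances:
  Taxon_F vs Taxon_K: 3
  Taxon_F vs Taxon_J: 5
  Taxon_K vs Taxon_J: 7
The largest is 7, between Taxon_K and Taxon_J.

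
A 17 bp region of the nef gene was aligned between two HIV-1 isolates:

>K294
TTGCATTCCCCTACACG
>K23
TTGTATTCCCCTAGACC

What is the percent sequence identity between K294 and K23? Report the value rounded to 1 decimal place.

82.4%

The sequences differ at positions 4 (C/T), 14 (C/G), 17 (G/C).
14 of the 17 sites match, so the percent identity is 14/17 × 100 = 82.4%.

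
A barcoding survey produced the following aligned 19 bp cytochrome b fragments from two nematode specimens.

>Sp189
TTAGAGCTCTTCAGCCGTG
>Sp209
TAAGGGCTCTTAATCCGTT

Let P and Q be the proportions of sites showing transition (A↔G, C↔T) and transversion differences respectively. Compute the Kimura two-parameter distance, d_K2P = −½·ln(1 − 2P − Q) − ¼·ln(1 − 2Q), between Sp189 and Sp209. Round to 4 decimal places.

Mismatches occur at site 2 (T/A, transversion), site 5 (A/G, transition), site 12 (C/A, transversion), site 14 (G/T, transversion), site 19 (G/T, transversion).
Of the 5 differences, 1 transition and 4 transversions over 19 sites: P = 1/19 = 0.052632, Q = 4/19 = 0.210526.
d = −0.5·ln(0.684210) − 0.25·ln(0.578948) = −0.5·(-0.379490) − 0.25·(-0.546543) = 0.3264.

0.3264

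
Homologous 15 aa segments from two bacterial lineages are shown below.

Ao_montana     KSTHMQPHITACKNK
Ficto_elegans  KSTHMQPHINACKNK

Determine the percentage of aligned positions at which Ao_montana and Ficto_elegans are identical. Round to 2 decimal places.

93.33%

The sequences differ at position 10 (T/N).
14 of the 15 sites match, so the percent identity is 14/15 × 100 = 93.33%.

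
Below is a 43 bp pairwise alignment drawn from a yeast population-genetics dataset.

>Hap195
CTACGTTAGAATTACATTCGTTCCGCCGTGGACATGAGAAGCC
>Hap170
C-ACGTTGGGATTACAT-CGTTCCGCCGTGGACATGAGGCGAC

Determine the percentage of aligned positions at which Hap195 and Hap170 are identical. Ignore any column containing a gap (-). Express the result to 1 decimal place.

87.8%

Excluding the 2 gap columns leaves 41 comparable sites.
The sequences differ at positions 8 (A/G), 10 (A/G), 39 (A/G), 40 (A/C), 42 (C/A).
36 of the 41 comparable sites match, so the percent identity is 36/41 × 100 = 87.8%.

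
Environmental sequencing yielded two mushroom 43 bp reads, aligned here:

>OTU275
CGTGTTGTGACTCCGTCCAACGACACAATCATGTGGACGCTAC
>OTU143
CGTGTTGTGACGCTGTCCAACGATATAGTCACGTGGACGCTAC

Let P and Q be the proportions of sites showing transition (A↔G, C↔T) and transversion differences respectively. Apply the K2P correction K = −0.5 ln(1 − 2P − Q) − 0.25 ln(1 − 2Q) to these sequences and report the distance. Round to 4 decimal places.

0.1596

The sequences differ at positions 12 (T/G, transversion), 14 (C/T, transition), 24 (C/T, transition), 26 (C/T, transition), 28 (A/G, transition), 32 (T/C, transition).
Of the 6 differences, 5 transitions and 1 transversion over 43 sites: P = 5/43 = 0.116279, Q = 1/43 = 0.023256.
d = −0.5·ln(0.744186) − 0.25·ln(0.953488) = −0.5·(-0.295464) − 0.25·(-0.047628) = 0.1596.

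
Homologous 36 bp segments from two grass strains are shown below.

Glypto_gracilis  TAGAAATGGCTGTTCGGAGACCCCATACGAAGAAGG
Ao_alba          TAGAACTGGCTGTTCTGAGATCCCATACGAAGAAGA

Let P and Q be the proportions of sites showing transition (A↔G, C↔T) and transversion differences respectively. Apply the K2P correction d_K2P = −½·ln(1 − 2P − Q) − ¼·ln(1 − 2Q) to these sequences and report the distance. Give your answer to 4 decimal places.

0.1206

The sequences differ at positions 6 (A/C, transversion), 16 (G/T, transversion), 21 (C/T, transition), 36 (G/A, transition).
Of the 4 differences, 2 transitions and 2 transversions over 36 sites: P = 2/36 = 0.055556, Q = 2/36 = 0.055556.
d = −0.5·ln(0.833332) − 0.25·ln(0.888888) = −0.5·(-0.182323) − 0.25·(-0.117784) = 0.1206.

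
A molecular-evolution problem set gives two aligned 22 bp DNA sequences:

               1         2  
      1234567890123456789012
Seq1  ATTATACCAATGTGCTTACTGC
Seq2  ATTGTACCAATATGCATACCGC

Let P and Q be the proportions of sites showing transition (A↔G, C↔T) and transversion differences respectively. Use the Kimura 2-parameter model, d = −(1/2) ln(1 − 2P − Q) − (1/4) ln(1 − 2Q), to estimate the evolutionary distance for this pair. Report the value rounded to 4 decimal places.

0.2153

Mismatches occur at site 4 (A/G, transition), site 12 (G/A, transition), site 16 (T/A, transversion), site 20 (T/C, transition).
Of the 4 differences, 3 transitions and 1 transversion over 22 sites: P = 3/22 = 0.136364, Q = 1/22 = 0.045455.
d = −0.5·ln(0.681817) − 0.25·ln(0.909090) = −0.5·(-0.382994) − 0.25·(-0.095311) = 0.2153.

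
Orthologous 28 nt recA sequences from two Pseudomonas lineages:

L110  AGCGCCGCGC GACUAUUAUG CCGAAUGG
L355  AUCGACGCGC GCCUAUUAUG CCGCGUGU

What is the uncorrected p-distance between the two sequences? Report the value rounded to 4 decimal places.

0.2143

The sequences differ at positions 2 (G/U), 5 (C/A), 12 (A/C), 24 (A/C), 25 (A/G), 28 (G/U).
There are 6 differences over 28 sites, so p = 6/28 = 0.2143.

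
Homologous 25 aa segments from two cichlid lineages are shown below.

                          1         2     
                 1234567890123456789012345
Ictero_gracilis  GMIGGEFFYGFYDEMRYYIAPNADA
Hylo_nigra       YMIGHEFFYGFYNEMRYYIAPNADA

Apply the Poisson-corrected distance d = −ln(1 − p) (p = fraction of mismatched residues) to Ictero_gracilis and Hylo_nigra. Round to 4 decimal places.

0.1278

Differing sites — 1:G/Y; 5:G/H; 13:D/N.
p = 3/25 = 0.120000.
d = −ln(1 − 0.120000) = −ln(0.880000) = 0.1278.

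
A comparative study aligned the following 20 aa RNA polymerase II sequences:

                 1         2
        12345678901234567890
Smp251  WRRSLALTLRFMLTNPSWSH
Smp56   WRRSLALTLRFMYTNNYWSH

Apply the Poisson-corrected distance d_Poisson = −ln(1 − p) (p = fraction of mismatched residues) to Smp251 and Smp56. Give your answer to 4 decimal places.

0.1625

The sequences differ at positions 13 (L/Y), 16 (P/N), 17 (S/Y).
p = 3/20 = 0.150000.
d = −ln(1 − 0.150000) = −ln(0.850000) = 0.1625.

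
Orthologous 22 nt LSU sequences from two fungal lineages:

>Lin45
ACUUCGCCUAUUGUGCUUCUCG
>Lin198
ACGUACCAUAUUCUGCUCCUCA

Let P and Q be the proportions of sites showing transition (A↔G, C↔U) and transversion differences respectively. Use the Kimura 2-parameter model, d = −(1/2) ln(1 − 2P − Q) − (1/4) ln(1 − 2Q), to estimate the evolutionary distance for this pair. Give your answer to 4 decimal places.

Mismatches occur at site 3 (U↔G, transversion), site 5 (C↔A, transversion), site 6 (G↔C, transversion), site 8 (C↔A, transversion), site 13 (G↔C, transversion), site 18 (U↔C, transition), site 22 (G↔A, transition).
Of the 7 differences, 2 transitions and 5 transversions over 22 sites: P = 2/22 = 0.090909, Q = 5/22 = 0.227273.
d = −0.5·ln(0.590909) − 0.25·ln(0.545454) = −0.5·(-0.526093) − 0.25·(-0.606137) = 0.4146.

0.4146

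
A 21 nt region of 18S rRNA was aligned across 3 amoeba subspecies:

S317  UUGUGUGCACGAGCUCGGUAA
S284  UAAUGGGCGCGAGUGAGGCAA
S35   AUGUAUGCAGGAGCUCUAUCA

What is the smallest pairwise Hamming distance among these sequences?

Pairwise Hamming distances:
  S317 vs S284: 8
  S317 vs S35: 6
  S284 vs S35: 14
The smallest is 6, between S317 and S35.

6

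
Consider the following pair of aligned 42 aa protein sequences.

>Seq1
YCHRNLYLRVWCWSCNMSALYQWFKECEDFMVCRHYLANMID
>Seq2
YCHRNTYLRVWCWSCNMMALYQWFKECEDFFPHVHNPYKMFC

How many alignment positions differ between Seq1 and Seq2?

12

Mismatches occur at site 6 (L→T), site 18 (S→M), site 31 (M→F), site 32 (V→P), site 33 (C→H), site 34 (R→V), site 36 (Y→N), site 37 (L→P), site 38 (A→Y), site 39 (N→K), site 41 (I→F), site 42 (D→C).
That gives 12 mismatches out of 42 aligned sites, so the Hamming distance is 12.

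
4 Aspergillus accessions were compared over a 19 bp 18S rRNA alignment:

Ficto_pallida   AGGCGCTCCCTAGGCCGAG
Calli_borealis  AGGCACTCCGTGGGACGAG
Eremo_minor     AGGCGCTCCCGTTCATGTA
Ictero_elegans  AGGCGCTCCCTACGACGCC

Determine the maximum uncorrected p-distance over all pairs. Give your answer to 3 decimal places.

0.474

Pairwise Hamming distances:
  Ficto_pallida vs Calli_borealis: 4
  Ficto_pallida vs Eremo_minor: 8
  Ficto_pallida vs Ictero_elegans: 4
  Calli_borealis vs Eremo_minor: 9
  Calli_borealis vs Ictero_elegans: 6
  Eremo_minor vs Ictero_elegans: 7
The largest is 9 mismatches, between Calli_borealis and Eremo_minor; p = 9/19 = 0.474.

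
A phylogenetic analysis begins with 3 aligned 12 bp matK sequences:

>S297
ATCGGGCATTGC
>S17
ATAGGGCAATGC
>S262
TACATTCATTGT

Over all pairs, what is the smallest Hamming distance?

2

Pairwise Hamming distances:
  S297 vs S17: 2
  S297 vs S262: 6
  S17 vs S262: 8
The smallest is 2, between S297 and S17.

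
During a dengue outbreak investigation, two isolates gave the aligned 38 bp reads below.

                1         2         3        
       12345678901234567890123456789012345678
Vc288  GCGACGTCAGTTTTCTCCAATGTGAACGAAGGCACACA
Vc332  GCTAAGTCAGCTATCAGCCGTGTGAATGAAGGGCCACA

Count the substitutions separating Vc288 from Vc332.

Differing sites — 3:G/T; 5:C/A; 11:T/C; 13:T/A; 16:T/A; 17:C/G; 19:A/C; 20:A/G; 27:C/T; 33:C/G; 34:A/C.
That gives 11 mismatches out of 38 aligned sites, so the Hamming distance is 11.

11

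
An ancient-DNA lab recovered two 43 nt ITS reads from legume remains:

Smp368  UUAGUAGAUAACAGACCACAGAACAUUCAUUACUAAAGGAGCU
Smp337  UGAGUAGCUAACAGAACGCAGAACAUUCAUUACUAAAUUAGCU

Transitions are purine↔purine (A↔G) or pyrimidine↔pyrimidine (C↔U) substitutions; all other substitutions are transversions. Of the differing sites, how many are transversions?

Mismatches occur at site 2 (U↔G, transversion), site 8 (A↔C, transversion), site 16 (C↔A, transversion), site 18 (A↔G, transition), site 38 (G↔U, transversion), site 39 (G↔U, transversion).
Of the 6 differences, 1 transition and 5 transversions, so the answer is 5.

5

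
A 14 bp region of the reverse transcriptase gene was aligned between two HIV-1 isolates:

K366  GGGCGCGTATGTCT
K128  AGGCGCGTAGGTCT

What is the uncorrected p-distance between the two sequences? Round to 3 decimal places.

0.143

The sequences differ at positions 1 (G/A), 10 (T/G).
There are 2 differences over 14 sites, so p = 2/14 = 0.143.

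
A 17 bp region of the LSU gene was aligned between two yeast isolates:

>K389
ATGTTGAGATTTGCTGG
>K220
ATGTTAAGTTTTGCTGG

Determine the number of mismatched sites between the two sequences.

2

The sequences differ at positions 6 (G/A), 9 (A/T).
That gives 2 mismatches out of 17 aligned sites, so the Hamming distance is 2.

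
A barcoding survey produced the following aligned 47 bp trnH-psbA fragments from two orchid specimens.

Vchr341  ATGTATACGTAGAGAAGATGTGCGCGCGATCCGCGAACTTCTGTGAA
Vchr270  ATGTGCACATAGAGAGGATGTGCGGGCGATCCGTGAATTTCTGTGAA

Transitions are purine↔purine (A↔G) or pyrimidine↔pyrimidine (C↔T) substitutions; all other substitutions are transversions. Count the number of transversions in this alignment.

1

Differing sites — 5:A/G (Ti); 6:T/C (Ti); 9:G/A (Ti); 16:A/G (Ti); 25:C/G (Tv); 34:C/T (Ti); 38:C/T (Ti).
Of the 7 differences, 6 transitions and 1 transversion, so the answer is 1.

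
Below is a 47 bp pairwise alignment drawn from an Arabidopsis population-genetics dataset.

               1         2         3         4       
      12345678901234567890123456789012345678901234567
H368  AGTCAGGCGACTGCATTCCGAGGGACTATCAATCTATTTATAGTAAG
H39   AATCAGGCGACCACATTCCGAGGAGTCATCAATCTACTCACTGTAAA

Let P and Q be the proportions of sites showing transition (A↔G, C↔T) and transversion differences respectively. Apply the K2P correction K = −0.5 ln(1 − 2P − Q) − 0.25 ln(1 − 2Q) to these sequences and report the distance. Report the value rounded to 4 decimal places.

The sequences differ at positions 2 (G/A, transition), 12 (T/C, transition), 13 (G/A, transition), 24 (G/A, transition), 25 (A/G, transition), 26 (C/T, transition), 27 (T/C, transition), 37 (T/C, transition), 39 (T/C, transition), 41 (T/C, transition), 42 (A/T, transversion), 47 (G/A, transition).
Of the 12 differences, 11 transitions and 1 transversion over 47 sites: P = 11/47 = 0.234043, Q = 1/47 = 0.021277.
d = −0.5·ln(0.510637) − 0.25·ln(0.957446) = −0.5·(-0.672096) − 0.25·(-0.043486) = 0.3469.

0.3469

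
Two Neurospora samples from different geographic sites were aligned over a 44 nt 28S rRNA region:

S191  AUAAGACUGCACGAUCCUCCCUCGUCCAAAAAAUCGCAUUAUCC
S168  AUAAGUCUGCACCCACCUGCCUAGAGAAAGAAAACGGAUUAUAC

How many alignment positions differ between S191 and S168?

Differing sites — 6:A/U; 13:G/C; 14:A/C; 15:U/A; 19:C/G; 23:C/A; 25:U/A; 26:C/G; 27:C/A; 30:A/G; 34:U/A; 37:C/G; 43:C/A.
That gives 13 mismatches out of 44 aligned sites, so the Hamming distance is 13.

13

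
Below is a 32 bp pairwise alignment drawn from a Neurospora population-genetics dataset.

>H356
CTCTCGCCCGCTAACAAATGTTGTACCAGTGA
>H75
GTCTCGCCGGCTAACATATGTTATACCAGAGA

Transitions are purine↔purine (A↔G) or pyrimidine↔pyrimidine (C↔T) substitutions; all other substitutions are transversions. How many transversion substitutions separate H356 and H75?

4

Mismatches occur at site 1 (C↔G, transversion), site 9 (C↔G, transversion), site 17 (A↔T, transversion), site 23 (G↔A, transition), site 30 (T↔A, transversion).
Of the 5 differences, 1 transition and 4 transversions, so the answer is 4.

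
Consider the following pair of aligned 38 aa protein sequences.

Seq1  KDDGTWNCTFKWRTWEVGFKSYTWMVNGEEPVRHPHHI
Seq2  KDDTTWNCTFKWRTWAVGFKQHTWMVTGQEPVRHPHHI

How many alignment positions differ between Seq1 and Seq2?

6

Mismatches occur at site 4 (G↔T), site 16 (E↔A), site 21 (S↔Q), site 22 (Y↔H), site 27 (N↔T), site 29 (E↔Q).
That gives 6 mismatches out of 38 aligned sites, so the Hamming distance is 6.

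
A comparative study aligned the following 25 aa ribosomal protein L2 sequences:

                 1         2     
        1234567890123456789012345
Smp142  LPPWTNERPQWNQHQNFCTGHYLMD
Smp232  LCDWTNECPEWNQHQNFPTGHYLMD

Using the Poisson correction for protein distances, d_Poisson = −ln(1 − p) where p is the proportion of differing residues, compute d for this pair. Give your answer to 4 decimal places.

Mismatches occur at site 2 (P/C), site 3 (P/D), site 8 (R/C), site 10 (Q/E), site 18 (C/P).
p = 5/25 = 0.200000.
d = −ln(1 − 0.200000) = −ln(0.800000) = 0.2231.

0.2231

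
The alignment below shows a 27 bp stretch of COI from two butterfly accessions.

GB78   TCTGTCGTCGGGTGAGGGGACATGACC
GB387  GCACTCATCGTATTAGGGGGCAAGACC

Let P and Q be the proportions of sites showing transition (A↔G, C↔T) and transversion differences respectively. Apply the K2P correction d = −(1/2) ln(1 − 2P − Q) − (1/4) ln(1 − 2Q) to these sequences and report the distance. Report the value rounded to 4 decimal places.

Differing sites — 1:T/G (Tv); 3:T/A (Tv); 4:G/C (Tv); 7:G/A (Ti); 11:G/T (Tv); 12:G/A (Ti); 14:G/T (Tv); 20:A/G (Ti); 23:T/A (Tv).
Of the 9 differences, 3 transitions and 6 transversions over 27 sites: P = 3/27 = 0.111111, Q = 6/27 = 0.222222.
d = −0.5·ln(0.555556) − 0.25·ln(0.555556) = −0.5·(-0.587786) − 0.25·(-0.587786) = 0.4408.

0.4408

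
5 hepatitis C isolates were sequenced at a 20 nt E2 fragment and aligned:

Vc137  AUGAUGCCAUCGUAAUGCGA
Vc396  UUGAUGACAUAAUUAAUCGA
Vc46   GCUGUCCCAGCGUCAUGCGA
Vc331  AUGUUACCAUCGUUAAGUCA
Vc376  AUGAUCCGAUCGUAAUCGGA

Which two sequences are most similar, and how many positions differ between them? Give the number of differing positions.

4

Pairwise Hamming distances:
  Vc137 vs Vc396: 7
  Vc137 vs Vc46: 7
  Vc137 vs Vc331: 6
  Vc137 vs Vc376: 4
  Vc396 vs Vc46: 12
  Vc396 vs Vc331: 9
  Vc396 vs Vc376: 10
  Vc46 vs Vc331: 10
  Vc46 vs Vc376: 9
  Vc331 vs Vc376: 8
The smallest is 4, between Vc137 and Vc376.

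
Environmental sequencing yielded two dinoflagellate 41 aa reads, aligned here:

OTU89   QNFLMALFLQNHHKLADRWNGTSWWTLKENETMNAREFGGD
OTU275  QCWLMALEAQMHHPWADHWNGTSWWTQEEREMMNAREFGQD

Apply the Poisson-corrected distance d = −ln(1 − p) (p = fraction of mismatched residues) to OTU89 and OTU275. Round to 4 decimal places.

0.3814

The sequences differ at positions 2 (N/C), 3 (F/W), 8 (F/E), 9 (L/A), 11 (N/M), 14 (K/P), 15 (L/W), 18 (R/H), 27 (L/Q), 28 (K/E), 30 (N/R), 32 (T/M), 40 (G/Q).
p = 13/41 = 0.317073.
d = −ln(1 − 0.317073) = −ln(0.682927) = 0.3814.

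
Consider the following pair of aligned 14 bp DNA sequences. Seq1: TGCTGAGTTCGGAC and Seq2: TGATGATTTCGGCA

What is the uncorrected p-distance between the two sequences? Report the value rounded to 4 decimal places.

Differing sites — 3:C/A; 7:G/T; 13:A/C; 14:C/A.
There are 4 differences over 14 sites, so p = 4/14 = 0.2857.

0.2857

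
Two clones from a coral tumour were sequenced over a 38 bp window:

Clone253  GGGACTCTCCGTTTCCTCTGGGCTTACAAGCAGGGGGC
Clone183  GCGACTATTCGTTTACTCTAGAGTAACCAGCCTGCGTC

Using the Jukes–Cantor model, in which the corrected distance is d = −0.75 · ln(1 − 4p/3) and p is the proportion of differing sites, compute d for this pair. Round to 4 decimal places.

0.4568

Mismatches occur at site 2 (G/C), site 7 (C/A), site 9 (C/T), site 15 (C/A), site 20 (G/A), site 22 (G/A), site 23 (C/G), site 25 (T/A), site 28 (A/C), site 32 (A/C), site 33 (G/T), site 35 (G/C), site 37 (G/T).
p = 13/38 = 0.342105.
d = −0.75 · ln(1 − (4/3)·0.342105) = −0.75 · ln(0.543860) = −0.75 · (-0.609063) = 0.4568.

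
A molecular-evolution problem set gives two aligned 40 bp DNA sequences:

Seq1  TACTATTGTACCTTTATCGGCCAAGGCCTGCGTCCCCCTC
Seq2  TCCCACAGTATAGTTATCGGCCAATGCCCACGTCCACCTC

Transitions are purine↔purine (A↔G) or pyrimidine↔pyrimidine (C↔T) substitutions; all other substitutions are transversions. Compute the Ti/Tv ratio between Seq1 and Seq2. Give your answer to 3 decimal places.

0.833

Differing sites — 2:A/C (Tv); 4:T/C (Ti); 6:T/C (Ti); 7:T/A (Tv); 11:C/T (Ti); 12:C/A (Tv); 13:T/G (Tv); 25:G/T (Tv); 29:T/C (Ti); 30:G/A (Ti); 36:C/A (Tv).
Of the 11 differences, 5 transitions and 6 transversions, so Ti/Tv = 5/6 = 0.833.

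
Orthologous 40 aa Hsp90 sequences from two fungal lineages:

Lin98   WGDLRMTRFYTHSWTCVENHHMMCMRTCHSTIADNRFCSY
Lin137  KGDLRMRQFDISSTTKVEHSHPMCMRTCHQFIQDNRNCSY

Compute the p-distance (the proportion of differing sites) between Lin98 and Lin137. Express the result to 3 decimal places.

0.375

The sequences differ at positions 1 (W/K), 7 (T/R), 8 (R/Q), 10 (Y/D), 11 (T/I), 12 (H/S), 14 (W/T), 16 (C/K), 19 (N/H), 20 (H/S), 22 (M/P), 30 (S/Q), 31 (T/F), 33 (A/Q), 37 (F/N).
There are 15 differences over 40 sites, so p = 15/40 = 0.375.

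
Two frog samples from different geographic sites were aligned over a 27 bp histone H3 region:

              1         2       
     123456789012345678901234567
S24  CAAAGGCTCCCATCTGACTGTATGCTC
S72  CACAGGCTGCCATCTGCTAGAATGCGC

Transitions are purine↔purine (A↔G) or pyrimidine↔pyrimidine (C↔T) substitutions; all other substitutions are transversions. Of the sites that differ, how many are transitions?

Differing sites — 3:A/C (Tv); 9:C/G (Tv); 17:A/C (Tv); 18:C/T (Ti); 19:T/A (Tv); 21:T/A (Tv); 26:T/G (Tv).
Of the 7 differences, 1 transition and 6 transversions, so the answer is 1.

1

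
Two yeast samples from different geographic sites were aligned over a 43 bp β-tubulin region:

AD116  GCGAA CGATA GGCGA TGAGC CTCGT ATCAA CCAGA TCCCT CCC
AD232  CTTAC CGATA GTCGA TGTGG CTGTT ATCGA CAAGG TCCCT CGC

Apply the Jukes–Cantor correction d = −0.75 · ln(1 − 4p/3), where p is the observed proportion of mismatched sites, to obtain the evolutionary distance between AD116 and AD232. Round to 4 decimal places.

0.3870

The sequences differ at positions 1 (G/C), 2 (C/T), 3 (G/T), 5 (A/C), 12 (G/T), 18 (A/T), 20 (C/G), 23 (C/G), 24 (G/T), 29 (A/G), 32 (C/A), 35 (A/G), 42 (C/G).
p = 13/43 = 0.302326.
d = −0.75 · ln(1 − (4/3)·0.302326) = −0.75 · ln(0.596899) = −0.75 · (-0.516007) = 0.3870.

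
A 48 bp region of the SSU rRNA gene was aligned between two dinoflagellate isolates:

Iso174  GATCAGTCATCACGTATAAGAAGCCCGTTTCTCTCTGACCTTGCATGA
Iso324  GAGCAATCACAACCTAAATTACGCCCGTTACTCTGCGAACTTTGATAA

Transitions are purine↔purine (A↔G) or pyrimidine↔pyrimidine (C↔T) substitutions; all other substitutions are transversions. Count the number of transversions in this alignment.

12

Mismatches occur at site 3 (T↔G, transversion), site 6 (G↔A, transition), site 10 (T↔C, transition), site 11 (C↔A, transversion), site 14 (G↔C, transversion), site 17 (T↔A, transversion), site 19 (A↔T, transversion), site 20 (G↔T, transversion), site 22 (A↔C, transversion), site 30 (T↔A, transversion), site 35 (C↔G, transversion), site 36 (T↔C, transition), site 39 (C↔A, transversion), site 43 (G↔T, transversion), site 44 (C↔G, transversion), site 47 (G↔A, transition).
Of the 16 differences, 4 transitions and 12 transversions, so the answer is 12.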